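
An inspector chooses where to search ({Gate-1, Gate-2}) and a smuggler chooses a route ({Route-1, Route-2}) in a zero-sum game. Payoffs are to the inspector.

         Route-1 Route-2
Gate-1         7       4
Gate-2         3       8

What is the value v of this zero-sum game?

11/2

Row minima: Gate-1 → 4, Gate-2 → 3; maximin = 4.
Column maxima: Route-1 → 7, Route-2 → 8; minimax = 7.
4 ≠ 7, so there is no saddle point; optimal play is mixed.
Let the inspector play Gate-1 with probability p. Expected payoff against Route-1: 7p + 3(1−p) = 4p + 3; against Route-2: 4p + 8(1−p) = −4p + 8.
Setting these equal: 4p + 3 = −4p + 8 ⇒ 8p = 5 ⇒ p = 5/8, and the value is (4)·(5/8) + 3 = 11/2.
For the smuggler: with q = P(Route-1), equating Gate-1's and Gate-2's payoffs gives 3q + 4 = −5q + 8 ⇒ q = 1/2.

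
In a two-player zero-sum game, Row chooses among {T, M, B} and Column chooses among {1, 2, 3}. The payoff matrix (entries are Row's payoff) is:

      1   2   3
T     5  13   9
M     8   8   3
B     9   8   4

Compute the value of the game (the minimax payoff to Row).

61/9

Row minima: T → 5, M → 3, B → 4; maximin = 5.
Column maxima: 1 → 9, 2 → 13, 3 → 9; minimax = 9.
5 ≠ 9, so there is no saddle point; optimal play is mixed.
2 is strictly dominated by 3 (it gives Row strictly more in every row), so Column never plays it.
With 2 eliminated, M is strictly dominated by B (B gives Row strictly more in every remaining column), so Row never plays it.
On the remaining 2×2 (T, B vs 1, 3):
Let Row play T with probability p. Expected payoff against 1: 5p + 9(1−p) = −4p + 9; against 3: 9p + 4(1−p) = 5p + 4.
Setting these equal: −4p + 9 = 5p + 4 ⇒ −9p = -5 ⇒ p = 5/9, and the value is (-4)·(5/9) + 9 = 61/9.
For Column: with q = P(1), equating T's and B's payoffs gives −4q + 9 = 5q + 4 ⇒ q = 5/9.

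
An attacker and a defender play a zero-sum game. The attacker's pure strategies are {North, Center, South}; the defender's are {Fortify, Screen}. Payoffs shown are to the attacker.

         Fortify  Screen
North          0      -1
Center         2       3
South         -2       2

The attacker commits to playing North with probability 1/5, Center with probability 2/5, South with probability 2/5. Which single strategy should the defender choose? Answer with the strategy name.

If the defender plays Fortify, the attacker's expected payoff is (1/5)·0 + (2/5)·2 + (2/5)·(-2) = 0.
If the defender plays Screen, the attacker's expected payoff is (1/5)·(-1) + (2/5)·3 + (2/5)·2 = 9/5.
The defender minimizes the attacker's payoff; the smallest is 0, so the best response is Fortify.

Fortify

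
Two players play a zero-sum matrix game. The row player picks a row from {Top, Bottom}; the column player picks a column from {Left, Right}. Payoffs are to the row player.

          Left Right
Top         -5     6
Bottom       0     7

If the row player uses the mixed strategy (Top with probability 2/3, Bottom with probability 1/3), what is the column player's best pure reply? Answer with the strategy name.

If the column player plays Left, the row player's expected payoff is (2/3)·(-5) + (1/3)·0 = -10/3.
If the column player plays Right, the row player's expected payoff is (2/3)·6 + (1/3)·7 = 19/3.
The column player minimizes the row player's payoff; the smallest is -10/3, so the best response is Left.

Left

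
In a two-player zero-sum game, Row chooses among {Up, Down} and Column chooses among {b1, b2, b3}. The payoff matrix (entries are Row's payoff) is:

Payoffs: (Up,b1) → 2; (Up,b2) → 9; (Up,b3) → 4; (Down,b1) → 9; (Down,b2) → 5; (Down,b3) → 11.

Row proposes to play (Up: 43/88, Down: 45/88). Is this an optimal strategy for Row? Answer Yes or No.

No

Against b1 this mix gives (43/88)·2 + (45/88)·9 = 491/88.
Against b2 this mix gives (43/88)·9 + (45/88)·5 = 153/22.
Against b3 this mix gives (43/88)·4 + (45/88)·11 = 667/88.
Column will play b1, holding Row to 491/88. Shifting weight toward the row that does better against b1 would raise this floor (the equalizing mix achieves 71/11 against both b1 and b2), so the proposed strategy is not optimal.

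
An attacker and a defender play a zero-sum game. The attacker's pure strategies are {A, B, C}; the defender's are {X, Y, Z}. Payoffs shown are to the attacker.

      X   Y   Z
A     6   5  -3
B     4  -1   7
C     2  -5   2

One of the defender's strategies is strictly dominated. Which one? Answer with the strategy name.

X

Y holds the attacker's payoff strictly below X in every row: 5 < 6, -1 < 4, -5 < 2.
So X is strictly dominated for the defender.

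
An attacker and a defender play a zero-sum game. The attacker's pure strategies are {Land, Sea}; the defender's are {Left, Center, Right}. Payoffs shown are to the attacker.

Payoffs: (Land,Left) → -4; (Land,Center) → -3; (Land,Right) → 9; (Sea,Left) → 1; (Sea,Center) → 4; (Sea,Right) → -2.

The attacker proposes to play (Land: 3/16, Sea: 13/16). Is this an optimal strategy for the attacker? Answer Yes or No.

Yes

Against Left this mix gives (3/16)·(-4) + (13/16)·1 = 1/16.
Against Center this mix gives (3/16)·(-3) + (13/16)·4 = 43/16.
Against Right this mix gives (3/16)·9 + (13/16)·(-2) = 1/16.
All of the defender's active replies (Left, Right) yield 1/16, and no column does worse for the attacker. The mix makes the defender indifferent and guarantees 1/16, so it is optimal.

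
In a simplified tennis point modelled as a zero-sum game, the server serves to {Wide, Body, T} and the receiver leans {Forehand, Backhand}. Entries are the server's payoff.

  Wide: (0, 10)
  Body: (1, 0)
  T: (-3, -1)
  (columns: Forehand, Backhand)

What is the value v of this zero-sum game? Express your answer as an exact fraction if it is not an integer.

10/11

Row minima: Wide → 0, Body → 0, T → -3; maximin = 0.
Column maxima: Forehand → 1, Backhand → 10; minimax = 1.
0 ≠ 1, so there is no saddle point; optimal play is mixed.
T is strictly dominated by Wide, so the server never plays it.
On the remaining 2×2 (Wide, Body vs Forehand, Backhand):
Let the server play Wide with probability p. Expected payoff against Forehand: 0p + 1(1−p) = −p + 1; against Backhand: 10p + 0(1−p) = 10p.
Setting these equal: −p + 1 = 10p ⇒ −11p = -1 ⇒ p = 1/11, and the value is (-1)·(1/11) + 1 = 10/11.
For the receiver: with q = P(Forehand), equating Wide's and Body's payoffs gives −10q + 10 = q ⇒ q = 10/11.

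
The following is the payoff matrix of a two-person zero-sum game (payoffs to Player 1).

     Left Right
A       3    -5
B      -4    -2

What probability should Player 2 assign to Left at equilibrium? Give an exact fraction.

3/10

Row minima: A → -5, B → -4; maximin = -4.
Column maxima: Left → 3, Right → -2; minimax = -2.
-4 ≠ -2, so there is no saddle point; optimal play is mixed.
Let Player 1 play A with probability p. Expected payoff against Left: 3p + (-4)(1−p) = 7p − 4; against Right: (-5)p + (-2)(1−p) = −3p − 2.
Setting these equal: 7p − 4 = −3p − 2 ⇒ 10p = 2 ⇒ p = 1/5, and the value is (7)·(1/5) − 4 = -13/5.
For Player 2: with q = P(Left), equating A's and B's payoffs gives 8q − 5 = −2q − 2 ⇒ q = 3/10.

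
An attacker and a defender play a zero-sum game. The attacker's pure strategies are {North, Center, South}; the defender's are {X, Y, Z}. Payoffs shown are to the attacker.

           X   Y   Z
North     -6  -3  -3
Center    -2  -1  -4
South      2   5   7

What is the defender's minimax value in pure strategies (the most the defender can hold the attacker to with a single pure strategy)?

2

Column maxima: X → 2, Y → 5, Z → 7.
The smallest of these is 2.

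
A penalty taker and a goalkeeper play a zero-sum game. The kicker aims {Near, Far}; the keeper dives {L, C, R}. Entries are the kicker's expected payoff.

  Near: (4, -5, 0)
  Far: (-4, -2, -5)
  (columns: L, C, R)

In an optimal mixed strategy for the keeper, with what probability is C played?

5/8

Row minima: Near → -5, Far → -5; maximin = -5.
Column maxima: L → 4, C → -2, R → 0; minimax = -2.
-5 ≠ -2, so there is no saddle point; optimal play is mixed.
L is strictly dominated by R (it gives the kicker strictly more in every row), so the keeper never plays it.
On the remaining 2×2 (Near, Far vs C, R):
Let the kicker play Near with probability p. Expected payoff against C: (-5)p + (-2)(1−p) = −3p − 2; against R: 0p + (-5)(1−p) = 5p − 5.
Setting these equal: −3p − 2 = 5p − 5 ⇒ −8p = -3 ⇒ p = 3/8, and the value is (-3)·(3/8) − 2 = -25/8.
For the keeper: with q = P(C), equating Near's and Far's payoffs gives −5q = 3q − 5 ⇒ q = 5/8.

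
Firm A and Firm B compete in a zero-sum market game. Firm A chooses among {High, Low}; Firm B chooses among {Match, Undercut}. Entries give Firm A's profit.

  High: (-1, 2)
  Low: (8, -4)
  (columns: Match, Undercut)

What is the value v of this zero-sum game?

Row minima: High → -1, Low → -4; maximin = -1.
Column maxima: Match → 8, Undercut → 2; minimax = 2.
-1 ≠ 2, so there is no saddle point; optimal play is mixed.
Let Firm A play High with probability p. Expected payoff against Match: (-1)p + 8(1−p) = −9p + 8; against Undercut: 2p + (-4)(1−p) = 6p − 4.
Setting these equal: −9p + 8 = 6p − 4 ⇒ −15p = -12 ⇒ p = 4/5, and the value is (-9)·(4/5) + 8 = 4/5.
For Firm B: with q = P(Match), equating High's and Low's payoffs gives −3q + 2 = 12q − 4 ⇒ q = 2/5.

4/5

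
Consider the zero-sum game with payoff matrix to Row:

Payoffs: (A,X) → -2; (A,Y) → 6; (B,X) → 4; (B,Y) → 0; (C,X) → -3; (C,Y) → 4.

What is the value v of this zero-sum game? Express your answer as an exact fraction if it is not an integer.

2

Row minima: A → -2, B → 0, C → -3; maximin = 0.
Column maxima: X → 4, Y → 6; minimax = 4.
0 ≠ 4, so there is no saddle point; optimal play is mixed.
C is strictly dominated by A, so Row never plays it.
On the remaining 2×2 (A, B vs X, Y):
Let Row play A with probability p. Expected payoff against X: (-2)p + 4(1−p) = −6p + 4; against Y: 6p + 0(1−p) = 6p.
Setting these equal: −6p + 4 = 6p ⇒ −12p = -4 ⇒ p = 1/3, and the value is (-6)·(1/3) + 4 = 2.
For Column: with q = P(X), equating A's and B's payoffs gives −8q + 6 = 4q ⇒ q = 1/2.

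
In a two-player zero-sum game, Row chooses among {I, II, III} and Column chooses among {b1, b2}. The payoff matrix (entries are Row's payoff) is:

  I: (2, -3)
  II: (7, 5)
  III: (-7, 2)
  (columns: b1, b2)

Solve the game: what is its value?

Row minima: I → -3, II → 5, III → -7; maximin = 5.
Column maxima: b1 → 7, b2 → 5; minimax = 5.
Since maximin = minimax = 5, there is a saddle point and the value is 5.

5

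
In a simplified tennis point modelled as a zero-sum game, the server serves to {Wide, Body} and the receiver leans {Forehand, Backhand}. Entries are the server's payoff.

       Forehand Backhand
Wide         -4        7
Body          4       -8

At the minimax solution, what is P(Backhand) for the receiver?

8/23

Row minima: Wide → -4, Body → -8; maximin = -4.
Column maxima: Forehand → 4, Backhand → 7; minimax = 4.
-4 ≠ 4, so there is no saddle point; optimal play is mixed.
Let the server play Wide with probability p. Expected payoff against Forehand: (-4)p + 4(1−p) = −8p + 4; against Backhand: 7p + (-8)(1−p) = 15p − 8.
Setting these equal: −8p + 4 = 15p − 8 ⇒ −23p = -12 ⇒ p = 12/23, and the value is (-8)·(12/23) + 4 = -4/23.
For the receiver: with q = P(Forehand), equating Wide's and Body's payoffs gives −11q + 7 = 12q − 8 ⇒ q = 15/23.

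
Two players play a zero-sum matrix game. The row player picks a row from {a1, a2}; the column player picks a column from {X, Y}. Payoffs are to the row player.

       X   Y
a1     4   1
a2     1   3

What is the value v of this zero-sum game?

11/5

Row minima: a1 → 1, a2 → 1; maximin = 1.
Column maxima: X → 4, Y → 3; minimax = 3.
1 ≠ 3, so there is no saddle point; optimal play is mixed.
Let the row player play a1 with probability p. Expected payoff against X: 4p + 1(1−p) = 3p + 1; against Y: 1p + 3(1−p) = −2p + 3.
Setting these equal: 3p + 1 = −2p + 3 ⇒ 5p = 2 ⇒ p = 2/5, and the value is (3)·(2/5) + 1 = 11/5.
For the column player: with q = P(X), equating a1's and a2's payoffs gives 3q + 1 = −2q + 3 ⇒ q = 2/5.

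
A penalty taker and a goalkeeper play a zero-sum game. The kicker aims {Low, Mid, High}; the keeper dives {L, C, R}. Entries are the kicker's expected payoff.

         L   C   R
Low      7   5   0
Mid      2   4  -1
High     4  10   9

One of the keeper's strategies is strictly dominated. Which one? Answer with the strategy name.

C

R holds the kicker's payoff strictly below C in every row: 0 < 5, -1 < 4, 9 < 10.
So C is strictly dominated for the keeper.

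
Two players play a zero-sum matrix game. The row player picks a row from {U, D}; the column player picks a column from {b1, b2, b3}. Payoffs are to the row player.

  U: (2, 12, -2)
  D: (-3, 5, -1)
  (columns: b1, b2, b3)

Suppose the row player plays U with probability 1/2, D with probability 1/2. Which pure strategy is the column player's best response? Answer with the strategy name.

If the column player plays b1, the row player's expected payoff is (1/2)·2 + (1/2)·(-3) = -1/2.
If the column player plays b2, the row player's expected payoff is (1/2)·12 + (1/2)·5 = 17/2.
If the column player plays b3, the row player's expected payoff is (1/2)·(-2) + (1/2)·(-1) = -3/2.
The column player minimizes the row player's payoff; the smallest is -3/2, so the best response is b3.

b3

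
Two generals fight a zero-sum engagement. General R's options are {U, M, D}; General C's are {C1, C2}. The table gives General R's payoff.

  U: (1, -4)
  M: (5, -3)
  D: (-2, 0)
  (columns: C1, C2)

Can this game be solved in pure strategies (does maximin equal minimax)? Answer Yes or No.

Row minima: U → -4, M → -3, D → -2; maximin = -2.
Column maxima: C1 → 5, C2 → 0; minimax = 0.
-2 ≠ 0, so no pure-strategy equilibrium exists.

No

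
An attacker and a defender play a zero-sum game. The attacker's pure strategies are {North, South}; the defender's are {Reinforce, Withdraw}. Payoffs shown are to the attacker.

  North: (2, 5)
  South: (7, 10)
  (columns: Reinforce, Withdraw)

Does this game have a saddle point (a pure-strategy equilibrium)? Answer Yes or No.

Row minima: North → 2, South → 7; maximin = 7.
Column maxima: Reinforce → 7, Withdraw → 10; minimax = 7.
maximin = minimax = 7, so a saddle point exists.

Yes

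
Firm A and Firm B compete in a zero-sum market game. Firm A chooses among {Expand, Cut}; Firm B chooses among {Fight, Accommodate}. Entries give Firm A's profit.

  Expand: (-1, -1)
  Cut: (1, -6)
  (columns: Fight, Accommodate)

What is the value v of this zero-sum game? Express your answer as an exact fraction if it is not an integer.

Row minima: Expand → -1, Cut → -6; maximin = -1.
Column maxima: Fight → 1, Accommodate → -1; minimax = -1.
Since maximin = minimax = -1, there is a saddle point and the value is -1.

-1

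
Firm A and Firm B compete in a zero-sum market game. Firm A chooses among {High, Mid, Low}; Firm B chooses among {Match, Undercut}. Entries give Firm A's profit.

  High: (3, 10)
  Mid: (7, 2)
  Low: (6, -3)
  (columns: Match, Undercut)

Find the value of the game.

16/3

Row minima: High → 3, Mid → 2, Low → -3; maximin = 3.
Column maxima: Match → 7, Undercut → 10; minimax = 7.
3 ≠ 7, so there is no saddle point; optimal play is mixed.
Low is strictly dominated by Mid, so Firm A never plays it.
On the remaining 2×2 (High, Mid vs Match, Undercut):
Let Firm A play High with probability p. Expected payoff against Match: 3p + 7(1−p) = −4p + 7; against Undercut: 10p + 2(1−p) = 8p + 2.
Setting these equal: −4p + 7 = 8p + 2 ⇒ −12p = -5 ⇒ p = 5/12, and the value is (-4)·(5/12) + 7 = 16/3.
For Firm B: with q = P(Match), equating High's and Mid's payoffs gives −7q + 10 = 5q + 2 ⇒ q = 2/3.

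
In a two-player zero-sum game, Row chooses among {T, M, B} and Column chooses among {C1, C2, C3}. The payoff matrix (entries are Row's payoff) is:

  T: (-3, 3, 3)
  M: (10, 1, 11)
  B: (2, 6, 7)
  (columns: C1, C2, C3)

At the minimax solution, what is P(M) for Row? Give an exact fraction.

Row minima: T → -3, M → 1, B → 2; maximin = 2.
Column maxima: C1 → 10, C2 → 6, C3 → 11; minimax = 6.
2 ≠ 6, so there is no saddle point; optimal play is mixed.
T is strictly dominated by B, so Row never plays it.
C3 is strictly dominated by C1 (it gives Row strictly more in every row), so Column never plays it.
On the remaining 2×2 (M, B vs C1, C2):
Let Row play M with probability p. Expected payoff against C1: 10p + 2(1−p) = 8p + 2; against C2: 1p + 6(1−p) = −5p + 6.
Setting these equal: 8p + 2 = −5p + 6 ⇒ 13p = 4 ⇒ p = 4/13, and the value is (8)·(4/13) + 2 = 58/13.
For Column: with q = P(C1), equating M's and B's payoffs gives 9q + 1 = −4q + 6 ⇒ q = 5/13.

4/13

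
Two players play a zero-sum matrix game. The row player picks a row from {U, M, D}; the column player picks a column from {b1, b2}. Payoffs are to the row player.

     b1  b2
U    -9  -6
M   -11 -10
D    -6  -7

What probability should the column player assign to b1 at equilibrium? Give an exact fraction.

Row minima: U → -9, M → -11, D → -7; maximin = -7.
Column maxima: b1 → -6, b2 → -6; minimax = -6.
-7 ≠ -6, so there is no saddle point; optimal play is mixed.
M is strictly dominated by U, so the row player never plays it.
On the remaining 2×2 (U, D vs b1, b2):
Let the row player play U with probability p. Expected payoff against b1: (-9)p + (-6)(1−p) = −3p − 6; against b2: (-6)p + (-7)(1−p) = p − 7.
Setting these equal: −3p − 6 = p − 7 ⇒ −4p = -1 ⇒ p = 1/4, and the value is (-3)·(1/4) − 6 = -27/4.
For the column player: with q = P(b1), equating U's and D's payoffs gives −3q − 6 = q − 7 ⇒ q = 1/4.

1/4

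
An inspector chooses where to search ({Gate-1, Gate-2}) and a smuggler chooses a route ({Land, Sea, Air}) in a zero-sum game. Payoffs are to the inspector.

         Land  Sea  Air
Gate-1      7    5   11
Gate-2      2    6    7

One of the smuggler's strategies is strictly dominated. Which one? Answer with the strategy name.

Land holds the inspector's payoff strictly below Air in every row: 7 < 11, 2 < 7.
So Air is strictly dominated for the smuggler.

Air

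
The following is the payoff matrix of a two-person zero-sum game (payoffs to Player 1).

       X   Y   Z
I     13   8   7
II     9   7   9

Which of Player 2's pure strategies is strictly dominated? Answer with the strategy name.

X

Y holds Player 1's payoff strictly below X in every row: 8 < 13, 7 < 9.
So X is strictly dominated for Player 2.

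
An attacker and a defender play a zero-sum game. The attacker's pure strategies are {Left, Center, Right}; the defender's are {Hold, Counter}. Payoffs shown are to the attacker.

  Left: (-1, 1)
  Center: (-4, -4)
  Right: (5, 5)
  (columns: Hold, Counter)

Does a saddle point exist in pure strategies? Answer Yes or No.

Row minima: Left → -1, Center → -4, Right → 5; maximin = 5.
Column maxima: Hold → 5, Counter → 5; minimax = 5.
maximin = minimax = 5, so a saddle point exists.

Yes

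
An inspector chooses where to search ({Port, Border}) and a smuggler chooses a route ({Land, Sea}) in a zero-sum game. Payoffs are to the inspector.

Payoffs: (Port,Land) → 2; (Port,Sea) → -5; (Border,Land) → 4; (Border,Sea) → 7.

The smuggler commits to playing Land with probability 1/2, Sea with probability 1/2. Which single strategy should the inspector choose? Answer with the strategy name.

Border

Expected payoff of Port: (1/2)·2 + (1/2)·(-5) = -3/2.
Expected payoff of Border: (1/2)·4 + (1/2)·7 = 11/2.
The largest is 11/2, so the inspector's best response is Border.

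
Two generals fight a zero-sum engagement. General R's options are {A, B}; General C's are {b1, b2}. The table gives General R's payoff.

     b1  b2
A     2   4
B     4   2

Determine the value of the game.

3

Row minima: A → 2, B → 2; maximin = 2.
Column maxima: b1 → 4, b2 → 4; minimax = 4.
2 ≠ 4, so there is no saddle point; optimal play is mixed.
Let General R play A with probability p. Expected payoff against b1: 2p + 4(1−p) = −2p + 4; against b2: 4p + 2(1−p) = 2p + 2.
Setting these equal: −2p + 4 = 2p + 2 ⇒ −4p = -2 ⇒ p = 1/2, and the value is (-2)·(1/2) + 4 = 3.
For General C: with q = P(b1), equating A's and B's payoffs gives −2q + 4 = 2q + 2 ⇒ q = 1/2.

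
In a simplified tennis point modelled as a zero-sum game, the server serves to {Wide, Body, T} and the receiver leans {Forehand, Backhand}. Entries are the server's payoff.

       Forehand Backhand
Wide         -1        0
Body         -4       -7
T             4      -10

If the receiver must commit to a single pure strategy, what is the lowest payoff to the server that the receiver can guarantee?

Column maxima: Forehand → 4, Backhand → 0.
The smallest of these is 0.

0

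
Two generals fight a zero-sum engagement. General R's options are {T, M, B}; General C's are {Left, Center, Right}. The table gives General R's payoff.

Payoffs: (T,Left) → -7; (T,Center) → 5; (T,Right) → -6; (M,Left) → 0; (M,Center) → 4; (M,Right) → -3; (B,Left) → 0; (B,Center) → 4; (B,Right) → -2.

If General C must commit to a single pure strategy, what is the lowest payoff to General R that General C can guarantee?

-2

Column maxima: Left → 0, Center → 5, Right → -2.
The smallest of these is -2.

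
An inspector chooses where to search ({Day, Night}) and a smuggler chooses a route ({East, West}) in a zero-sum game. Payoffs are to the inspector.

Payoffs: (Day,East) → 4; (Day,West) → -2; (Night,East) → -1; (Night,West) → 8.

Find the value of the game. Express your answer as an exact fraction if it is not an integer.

2

Row minima: Day → -2, Night → -1; maximin = -1.
Column maxima: East → 4, West → 8; minimax = 4.
-1 ≠ 4, so there is no saddle point; optimal play is mixed.
Let the inspector play Day with probability p. Expected payoff against East: 4p + (-1)(1−p) = 5p − 1; against West: (-2)p + 8(1−p) = −10p + 8.
Setting these equal: 5p − 1 = −10p + 8 ⇒ 15p = 9 ⇒ p = 3/5, and the value is (5)·(3/5) − 1 = 2.
For the smuggler: with q = P(East), equating Day's and Night's payoffs gives 6q − 2 = −9q + 8 ⇒ q = 2/3.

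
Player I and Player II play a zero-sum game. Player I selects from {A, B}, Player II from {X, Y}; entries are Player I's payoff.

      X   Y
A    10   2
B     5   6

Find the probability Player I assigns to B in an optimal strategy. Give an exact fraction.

Row minima: A → 2, B → 5; maximin = 5.
Column maxima: X → 10, Y → 6; minimax = 6.
5 ≠ 6, so there is no saddle point; optimal play is mixed.
Let Player I play A with probability p. Expected payoff against X: 10p + 5(1−p) = 5p + 5; against Y: 2p + 6(1−p) = −4p + 6.
Setting these equal: 5p + 5 = −4p + 6 ⇒ 9p = 1 ⇒ p = 1/9, and the value is (5)·(1/9) + 5 = 50/9.
For Player II: with q = P(X), equating A's and B's payoffs gives 8q + 2 = −q + 6 ⇒ q = 4/9.

8/9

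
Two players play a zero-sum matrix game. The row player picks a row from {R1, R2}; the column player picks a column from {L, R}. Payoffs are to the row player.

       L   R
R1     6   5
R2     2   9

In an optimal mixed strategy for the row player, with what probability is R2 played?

1/8

Row minima: R1 → 5, R2 → 2; maximin = 5.
Column maxima: L → 6, R → 9; minimax = 6.
5 ≠ 6, so there is no saddle point; optimal play is mixed.
Let the row player play R1 with probability p. Expected payoff against L: 6p + 2(1−p) = 4p + 2; against R: 5p + 9(1−p) = −4p + 9.
Setting these equal: 4p + 2 = −4p + 9 ⇒ 8p = 7 ⇒ p = 7/8, and the value is (4)·(7/8) + 2 = 11/2.
For the column player: with q = P(L), equating R1's and R2's payoffs gives q + 5 = −7q + 9 ⇒ q = 1/2.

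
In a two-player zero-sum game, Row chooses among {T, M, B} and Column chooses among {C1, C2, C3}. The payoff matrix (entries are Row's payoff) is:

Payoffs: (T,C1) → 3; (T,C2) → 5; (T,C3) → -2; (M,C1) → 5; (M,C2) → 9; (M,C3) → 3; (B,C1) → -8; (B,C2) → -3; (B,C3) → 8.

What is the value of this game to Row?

Row minima: T → -2, M → 3, B → -8; maximin = 3.
Column maxima: C1 → 5, C2 → 9, C3 → 8; minimax = 5.
3 ≠ 5, so there is no saddle point; optimal play is mixed.
T is strictly dominated by M, so Row never plays it.
C2 is strictly dominated by C1 (it gives Row strictly more in every row), so Column never plays it.
On the remaining 2×2 (M, B vs C1, C3):
Let Row play M with probability p. Expected payoff against C1: 5p + (-8)(1−p) = 13p − 8; against C3: 3p + 8(1−p) = −5p + 8.
Setting these equal: 13p − 8 = −5p + 8 ⇒ 18p = 16 ⇒ p = 8/9, and the value is (13)·(8/9) − 8 = 32/9.
For Column: with q = P(C1), equating M's and B's payoffs gives 2q + 3 = −16q + 8 ⇒ q = 5/18.

32/9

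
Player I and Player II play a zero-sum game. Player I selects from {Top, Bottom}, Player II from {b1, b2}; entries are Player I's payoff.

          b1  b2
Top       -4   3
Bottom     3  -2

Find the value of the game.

1/12

Row minima: Top → -4, Bottom → -2; maximin = -2.
Column maxima: b1 → 3, b2 → 3; minimax = 3.
-2 ≠ 3, so there is no saddle point; optimal play is mixed.
Let Player I play Top with probability p. Expected payoff against b1: (-4)p + 3(1−p) = −7p + 3; against b2: 3p + (-2)(1−p) = 5p − 2.
Setting these equal: −7p + 3 = 5p − 2 ⇒ −12p = -5 ⇒ p = 5/12, and the value is (-7)·(5/12) + 3 = 1/12.
For Player II: with q = P(b1), equating Top's and Bottom's payoffs gives −7q + 3 = 5q − 2 ⇒ q = 5/12.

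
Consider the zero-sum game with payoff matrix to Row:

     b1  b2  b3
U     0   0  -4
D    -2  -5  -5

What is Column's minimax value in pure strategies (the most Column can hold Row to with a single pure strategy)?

-4

Column maxima: b1 → 0, b2 → 0, b3 → -4.
The smallest of these is -4.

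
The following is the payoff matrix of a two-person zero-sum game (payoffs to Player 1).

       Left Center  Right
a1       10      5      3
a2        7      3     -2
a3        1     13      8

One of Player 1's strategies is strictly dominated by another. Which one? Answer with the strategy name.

a1 gives a strictly higher payoff than a2 against every column: 10 > 7, 5 > 3, 3 > -2.
So a2 is strictly dominated and Player 1 never plays it.

a2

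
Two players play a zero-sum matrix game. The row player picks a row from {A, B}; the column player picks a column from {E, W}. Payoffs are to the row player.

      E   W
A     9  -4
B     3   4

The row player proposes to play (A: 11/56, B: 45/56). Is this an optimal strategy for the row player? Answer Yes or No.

Against E this mix gives (11/56)·9 + (45/56)·3 = 117/28.
Against W this mix gives (11/56)·(-4) + (45/56)·4 = 17/7.
The column player will play W, holding the row player to 17/7. Shifting weight toward the row that does better against W would raise this floor (the equalizing mix achieves 24/7 against both W and E), so the proposed strategy is not optimal.

No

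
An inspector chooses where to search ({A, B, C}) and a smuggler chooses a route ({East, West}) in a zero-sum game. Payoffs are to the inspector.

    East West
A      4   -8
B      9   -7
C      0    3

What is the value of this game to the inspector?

27/19

Row minima: A → -8, B → -7, C → 0; maximin = 0.
Column maxima: East → 9, West → 3; minimax = 3.
0 ≠ 3, so there is no saddle point; optimal play is mixed.
A is strictly dominated by B, so the inspector never plays it.
On the remaining 2×2 (B, C vs East, West):
Let the inspector play B with probability p. Expected payoff against East: 9p + 0(1−p) = 9p; against West: (-7)p + 3(1−p) = −10p + 3.
Setting these equal: 9p = −10p + 3 ⇒ 19p = 3 ⇒ p = 3/19, and the value is (9)·(3/19) = 27/19.
For the smuggler: with q = P(East), equating B's and C's payoffs gives 16q − 7 = −3q + 3 ⇒ q = 10/19.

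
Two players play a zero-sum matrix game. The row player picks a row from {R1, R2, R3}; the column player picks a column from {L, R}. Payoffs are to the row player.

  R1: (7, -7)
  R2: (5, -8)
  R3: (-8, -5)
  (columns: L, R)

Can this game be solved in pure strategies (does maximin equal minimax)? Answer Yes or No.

Row minima: R1 → -7, R2 → -8, R3 → -8; maximin = -7.
Column maxima: L → 7, R → -5; minimax = -5.
-7 ≠ -5, so no pure-strategy equilibrium exists.

No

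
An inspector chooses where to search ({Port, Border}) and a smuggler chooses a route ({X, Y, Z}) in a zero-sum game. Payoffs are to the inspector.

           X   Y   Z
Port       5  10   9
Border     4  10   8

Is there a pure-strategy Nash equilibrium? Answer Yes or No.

Row minima: Port → 5, Border → 4; maximin = 5.
Column maxima: X → 5, Y → 10, Z → 9; minimax = 5.
maximin = minimax = 5, so a saddle point exists.

Yes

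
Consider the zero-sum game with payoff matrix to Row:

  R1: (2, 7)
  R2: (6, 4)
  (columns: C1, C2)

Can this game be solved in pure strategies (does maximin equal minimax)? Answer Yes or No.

No

Row minima: R1 → 2, R2 → 4; maximin = 4.
Column maxima: C1 → 6, C2 → 7; minimax = 6.
4 ≠ 6, so no pure-strategy equilibrium exists.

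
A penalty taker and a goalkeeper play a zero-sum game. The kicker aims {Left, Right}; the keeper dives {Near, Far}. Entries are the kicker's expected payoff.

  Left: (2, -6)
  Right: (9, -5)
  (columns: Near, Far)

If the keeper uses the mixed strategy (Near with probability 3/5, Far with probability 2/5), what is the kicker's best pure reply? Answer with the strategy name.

Right

Expected payoff of Left: (3/5)·2 + (2/5)·(-6) = -6/5.
Expected payoff of Right: (3/5)·9 + (2/5)·(-5) = 17/5.
The largest is 17/5, so the kicker's best response is Right.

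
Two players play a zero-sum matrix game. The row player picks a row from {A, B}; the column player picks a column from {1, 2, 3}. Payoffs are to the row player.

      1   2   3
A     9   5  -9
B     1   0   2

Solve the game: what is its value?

5/8

Row minima: A → -9, B → 0; maximin = 0.
Column maxima: 1 → 9, 2 → 5, 3 → 2; minimax = 2.
0 ≠ 2, so there is no saddle point; optimal play is mixed.
1 is strictly dominated by 2 (it gives the row player strictly more in every row), so the column player never plays it.
On the remaining 2×2 (A, B vs 2, 3):
Let the row player play A with probability p. Expected payoff against 2: 5p + 0(1−p) = 5p; against 3: (-9)p + 2(1−p) = −11p + 2.
Setting these equal: 5p = −11p + 2 ⇒ 16p = 2 ⇒ p = 1/8, and the value is (5)·(1/8) = 5/8.
For the column player: with q = P(2), equating A's and B's payoffs gives 14q − 9 = −2q + 2 ⇒ q = 11/16.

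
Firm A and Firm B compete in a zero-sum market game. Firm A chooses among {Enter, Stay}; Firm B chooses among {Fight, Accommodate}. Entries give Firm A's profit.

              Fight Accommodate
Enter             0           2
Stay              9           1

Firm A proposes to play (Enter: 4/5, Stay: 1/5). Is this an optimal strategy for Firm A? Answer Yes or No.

Against Fight this mix gives (4/5)·0 + (1/5)·9 = 9/5.
Against Accommodate this mix gives (4/5)·2 + (1/5)·1 = 9/5.
All of Firm B's active replies (Fight, Accommodate) yield 9/5, and no column does worse for Firm A. The mix makes Firm B indifferent and guarantees 9/5, so it is optimal.

Yes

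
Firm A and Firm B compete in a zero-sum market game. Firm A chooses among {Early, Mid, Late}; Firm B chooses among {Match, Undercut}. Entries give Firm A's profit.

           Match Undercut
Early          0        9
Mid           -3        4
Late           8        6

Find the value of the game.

72/11

Row minima: Early → 0, Mid → -3, Late → 6; maximin = 6.
Column maxima: Match → 8, Undercut → 9; minimax = 8.
6 ≠ 8, so there is no saddle point; optimal play is mixed.
Mid is strictly dominated by Early, so Firm A never plays it.
On the remaining 2×2 (Early, Late vs Match, Undercut):
Let Firm A play Early with probability p. Expected payoff against Match: 0p + 8(1−p) = −8p + 8; against Undercut: 9p + 6(1−p) = 3p + 6.
Setting these equal: −8p + 8 = 3p + 6 ⇒ −11p = -2 ⇒ p = 2/11, and the value is (-8)·(2/11) + 8 = 72/11.
For Firm B: with q = P(Match), equating Early's and Late's payoffs gives −9q + 9 = 2q + 6 ⇒ q = 3/11.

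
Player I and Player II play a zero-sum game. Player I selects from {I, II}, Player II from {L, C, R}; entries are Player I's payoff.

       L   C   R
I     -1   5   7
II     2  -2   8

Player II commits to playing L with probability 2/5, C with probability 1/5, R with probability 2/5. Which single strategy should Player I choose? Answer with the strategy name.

Expected payoff of I: (2/5)·(-1) + (1/5)·5 + (2/5)·7 = 17/5.
Expected payoff of II: (2/5)·2 + (1/5)·(-2) + (2/5)·8 = 18/5.
The largest is 18/5, so Player I's best response is II.

II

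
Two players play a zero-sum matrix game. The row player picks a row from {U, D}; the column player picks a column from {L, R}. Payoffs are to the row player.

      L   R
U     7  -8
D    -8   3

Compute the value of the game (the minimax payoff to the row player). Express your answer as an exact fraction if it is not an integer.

-43/26

Row minima: U → -8, D → -8; maximin = -8.
Column maxima: L → 7, R → 3; minimax = 3.
-8 ≠ 3, so there is no saddle point; optimal play is mixed.
Let the row player play U with probability p. Expected payoff against L: 7p + (-8)(1−p) = 15p − 8; against R: (-8)p + 3(1−p) = −11p + 3.
Setting these equal: 15p − 8 = −11p + 3 ⇒ 26p = 11 ⇒ p = 11/26, and the value is (15)·(11/26) − 8 = -43/26.
For the column player: with q = P(L), equating U's and D's payoffs gives 15q − 8 = −11q + 3 ⇒ q = 11/26.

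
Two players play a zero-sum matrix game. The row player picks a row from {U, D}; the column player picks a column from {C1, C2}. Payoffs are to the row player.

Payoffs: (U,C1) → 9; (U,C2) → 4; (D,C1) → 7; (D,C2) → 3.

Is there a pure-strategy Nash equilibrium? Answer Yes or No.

Yes

Row minima: U → 4, D → 3; maximin = 4.
Column maxima: C1 → 9, C2 → 4; minimax = 4.
maximin = minimax = 4, so a saddle point exists.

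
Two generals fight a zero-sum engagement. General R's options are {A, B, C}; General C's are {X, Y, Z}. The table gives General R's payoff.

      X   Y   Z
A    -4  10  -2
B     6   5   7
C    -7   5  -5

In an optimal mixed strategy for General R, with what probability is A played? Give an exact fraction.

Row minima: A → -4, B → 5, C → -7; maximin = 5.
Column maxima: X → 6, Y → 10, Z → 7; minimax = 6.
5 ≠ 6, so there is no saddle point; optimal play is mixed.
C is strictly dominated by A, so General R never plays it.
Z is strictly dominated by X (it gives General R strictly more in every row), so General C never plays it.
On the remaining 2×2 (A, B vs X, Y):
Let General R play A with probability p. Expected payoff against X: (-4)p + 6(1−p) = −10p + 6; against Y: 10p + 5(1−p) = 5p + 5.
Setting these equal: −10p + 6 = 5p + 5 ⇒ −15p = -1 ⇒ p = 1/15, and the value is (-10)·(1/15) + 6 = 16/3.
For General C: with q = P(X), equating A's and B's payoffs gives −14q + 10 = q + 5 ⇒ q = 1/3.

1/15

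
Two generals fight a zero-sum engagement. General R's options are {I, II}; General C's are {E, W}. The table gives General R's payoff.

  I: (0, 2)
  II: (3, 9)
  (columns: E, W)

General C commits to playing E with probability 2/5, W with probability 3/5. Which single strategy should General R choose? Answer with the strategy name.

II

Expected payoff of I: (2/5)·0 + (3/5)·2 = 6/5.
Expected payoff of II: (2/5)·3 + (3/5)·9 = 33/5.
The largest is 33/5, so General R's best response is II.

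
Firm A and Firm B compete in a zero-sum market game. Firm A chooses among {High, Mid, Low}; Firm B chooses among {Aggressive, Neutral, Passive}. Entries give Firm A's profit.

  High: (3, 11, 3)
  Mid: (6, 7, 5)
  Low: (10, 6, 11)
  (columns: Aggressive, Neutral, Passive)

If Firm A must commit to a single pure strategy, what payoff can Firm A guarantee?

6

Row minima: High → 3, Mid → 5, Low → 6.
The best of these is 6.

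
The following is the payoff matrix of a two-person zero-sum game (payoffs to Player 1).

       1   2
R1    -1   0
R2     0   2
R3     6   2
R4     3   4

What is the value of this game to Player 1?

Row minima: R1 → -1, R2 → 0, R3 → 2, R4 → 3; maximin = 3.
Column maxima: 1 → 6, 2 → 4; minimax = 4.
3 ≠ 4, so there is no saddle point; optimal play is mixed.
R1 is strictly dominated by R2, so Player 1 never plays it.
R2 is strictly dominated by R4, so Player 1 never plays it.
On the remaining 2×2 (R3, R4 vs 1, 2):
Let Player 1 play R3 with probability p. Expected payoff against 1: 6p + 3(1−p) = 3p + 3; against 2: 2p + 4(1−p) = −2p + 4.
Setting these equal: 3p + 3 = −2p + 4 ⇒ 5p = 1 ⇒ p = 1/5, and the value is (3)·(1/5) + 3 = 18/5.
For Player 2: with q = P(1), equating R3's and R4's payoffs gives 4q + 2 = −q + 4 ⇒ q = 2/5.

18/5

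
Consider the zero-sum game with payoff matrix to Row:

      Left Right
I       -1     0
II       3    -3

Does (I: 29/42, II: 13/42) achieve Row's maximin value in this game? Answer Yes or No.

No

Against Left this mix gives (29/42)·(-1) + (13/42)·3 = 5/21.
Against Right this mix gives (29/42)·0 + (13/42)·(-3) = -13/14.
Column will play Right, holding Row to -13/14. Shifting weight toward the row that does better against Right would raise this floor (the equalizing mix achieves -3/7 against both Right and Left), so the proposed strategy is not optimal.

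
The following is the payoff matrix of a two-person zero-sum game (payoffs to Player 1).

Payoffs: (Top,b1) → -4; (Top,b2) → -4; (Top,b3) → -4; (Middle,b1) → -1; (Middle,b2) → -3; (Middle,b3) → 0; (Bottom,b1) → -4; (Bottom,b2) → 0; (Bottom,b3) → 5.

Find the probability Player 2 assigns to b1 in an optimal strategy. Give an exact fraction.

Row minima: Top → -4, Middle → -3, Bottom → -4; maximin = -3.
Column maxima: b1 → -1, b2 → 0, b3 → 5; minimax = -1.
-3 ≠ -1, so there is no saddle point; optimal play is mixed.
Top is strictly dominated by Middle, so Player 1 never plays it.
With Top eliminated, b3 is strictly dominated by b1 (it gives Player 1 strictly more in every remaining row), so Player 2 never plays it.
On the remaining 2×2 (Middle, Bottom vs b1, b2):
Let Player 1 play Middle with probability p. Expected payoff against b1: (-1)p + (-4)(1−p) = 3p − 4; against b2: (-3)p + 0(1−p) = −3p.
Setting these equal: 3p − 4 = −3p ⇒ 6p = 4 ⇒ p = 2/3, and the value is (3)·(2/3) − 4 = -2.
For Player 2: with q = P(b1), equating Middle's and Bottom's payoffs gives 2q − 3 = −4q ⇒ q = 1/2.

1/2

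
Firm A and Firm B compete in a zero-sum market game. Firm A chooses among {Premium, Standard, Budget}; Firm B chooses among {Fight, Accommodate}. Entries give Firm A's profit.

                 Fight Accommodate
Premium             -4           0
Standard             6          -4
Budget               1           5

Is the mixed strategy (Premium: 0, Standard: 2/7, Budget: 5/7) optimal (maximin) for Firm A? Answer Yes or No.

Against Fight this mix gives (2/7)·6 + (5/7)·1 = 17/7.
Against Accommodate this mix gives (2/7)·(-4) + (5/7)·5 = 17/7.
All of Firm B's active replies (Fight, Accommodate) yield 17/7, and no column does worse for Firm A. The mix makes Firm B indifferent and guarantees 17/7, so it is optimal.

Yes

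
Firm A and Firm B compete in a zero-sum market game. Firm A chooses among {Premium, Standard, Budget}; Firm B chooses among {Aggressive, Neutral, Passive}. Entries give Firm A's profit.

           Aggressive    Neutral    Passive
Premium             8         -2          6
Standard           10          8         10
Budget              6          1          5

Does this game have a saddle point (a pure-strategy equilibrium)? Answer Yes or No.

Yes

Row minima: Premium → -2, Standard → 8, Budget → 1; maximin = 8.
Column maxima: Aggressive → 10, Neutral → 8, Passive → 10; minimax = 8.
maximin = minimax = 8, so a saddle point exists.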